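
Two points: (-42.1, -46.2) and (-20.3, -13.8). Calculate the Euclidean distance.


dx = -20.3 + 42.1 = 21.8
dy = -13.8 + 46.2 = 32.4
d = sqrt(475.24 + 1049.76) = sqrt(1525) = 39.0512

39.0512


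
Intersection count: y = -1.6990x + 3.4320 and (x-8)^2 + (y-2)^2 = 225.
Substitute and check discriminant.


Substitute y = -1.6990x + 3.4320: (x-8)^2 + (-1.6990x+3.4320-2)^2 = 225
Expand to Ax^2 + Bx + C = 0, where b-k = 1.432
A = 1+m^2 = 3.886601
B = 2(m(b-k) - h) = 2(-1.6990*1.432 - 8) = -20.865936
C = h^2 + (b-k)^2 - r^2 = 64 + 2.050624 - 225 = -158.949376
disc = B^2-4AC = 435.3873 + 2471.0912 = 2906.4785
disc > 0

2 intersection points


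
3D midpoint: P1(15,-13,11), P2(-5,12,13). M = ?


Mx = (15- 5)/2 = 5.0000
My = (-13+12)/2 = -0.5000
Mz = (11+13)/2 = 12.0000

M = (5.0000, -0.5000, 12.0000)


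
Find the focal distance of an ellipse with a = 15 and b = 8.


c^2 = 15^2 - 8^2 = 225 - 64 = 161
c = sqrt(161) = 12.6886

c = 12.6886


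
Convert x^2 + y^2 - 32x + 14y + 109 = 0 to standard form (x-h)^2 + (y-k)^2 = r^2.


h = -D/2 = 32/2 = 16
k = -E/2 = -14/2 = -7
r^2 = h^2 + k^2 - F = 256 + 49 - 109 = 196
r = 14

Center (16, -7), radius = 14


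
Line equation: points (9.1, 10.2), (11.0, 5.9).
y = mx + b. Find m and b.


m = (-4.3)/(1.9) = -2.2632
b = y1 - m*x1 = 10.2 - (-4.3*9.1)/(1.9) = 10.2 + 20.5947 = 30.7947

y = -2.2632x + 30.7947


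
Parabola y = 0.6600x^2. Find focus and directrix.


a = 0.6600
1/(4a) = 0.3788
Focus = (0, 0.3788)
Directrix: y = -0.3788

Focus = (0, 0.3788), Directrix: y = -0.3788


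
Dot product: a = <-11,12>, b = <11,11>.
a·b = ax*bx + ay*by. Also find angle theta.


a·b = -11*11 + 12*11 = -121 + 132 = 11
|a| = sqrt(121+144) = 16.2788
|b| = sqrt(121+121) = 15.5563
cos(theta) = 11/(sqrt(265)*sqrt(242)) = 11/sqrt(64130) = 0.043437
theta = arccos(11/sqrt(64130)) = 87.5104 degrees

a·b = 11, theta = 87.5104 deg


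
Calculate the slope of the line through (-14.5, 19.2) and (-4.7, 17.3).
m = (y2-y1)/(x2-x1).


dy = 17.3 - 19.2 = -1.9
dx = -4.7 + 14.5 = 9.8
m = -1.9/9.8 = -0.1939

m = -0.1939


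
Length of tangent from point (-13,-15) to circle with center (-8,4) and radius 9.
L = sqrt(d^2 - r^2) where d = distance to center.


d = sqrt((-13+ 8)^2 + (-15-4)^2) = sqrt(25+361) = 19.6469
L = sqrt(386.0000 - 81) = sqrt(305.0000) = 17.4642

17.4642


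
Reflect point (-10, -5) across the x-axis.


Reflection rule for x-axis: (x, -y)
(-10, -5) -> (-10, 5)

(-10, 5)


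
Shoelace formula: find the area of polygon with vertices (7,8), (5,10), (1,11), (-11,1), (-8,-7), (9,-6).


sum(xi*y_{i+1}) = 7*10 + 5*11 + 1*1 - 11*(-7) - 8*(-6) + 9*8 = 323
sum(yi*x_{i+1}) = 8*5 + 10*1 + 11*(-11) + 1*(-8) - 7*9 - 6*7 = -184
Area = |323 + 184|/2 = 507/2 = 253.5000

253.5000 sq units


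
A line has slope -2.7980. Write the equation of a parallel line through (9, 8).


Parallel lines have equal slopes.
m2 = -2.7980
b2 = 8 + 2.7980*9 = 33.1820

y = -2.7980x + 33.1820


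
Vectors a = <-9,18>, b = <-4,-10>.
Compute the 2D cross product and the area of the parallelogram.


cross = -9*(-10) - 18*(-4) = 90 + 72 = 162
Parallelogram area = |162| = 162

cross = 162, parallelogram area = 162


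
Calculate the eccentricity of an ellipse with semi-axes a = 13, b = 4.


c = sqrt(169-16) = sqrt(153) = 12.3693
e = c/a = sqrt(153)/13 = 0.9515

e = 0.9515


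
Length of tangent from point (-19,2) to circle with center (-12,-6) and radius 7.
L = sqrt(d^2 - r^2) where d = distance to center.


d = sqrt((-19+ 12)^2 + (2+ 6)^2) = sqrt(49+64) = 10.6301
L = sqrt(113.0000 - 49) = sqrt(64.0000) = 8.0000

8.0000


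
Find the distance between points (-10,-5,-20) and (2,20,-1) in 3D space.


dx=12, dy=25, dz=19
d = sqrt(144+625+361) = sqrt(1130) = 33.6155

33.6155


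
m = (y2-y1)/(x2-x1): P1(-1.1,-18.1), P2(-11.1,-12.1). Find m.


dy = -12.1 + 18.1 = 6
dx = -11.1 + 1.1 = -10.0
m = 6/(-10.0) = -0.6000

m = -0.6000


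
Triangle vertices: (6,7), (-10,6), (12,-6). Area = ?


6*(6+ 6) = 72
-10*(-6-7) = 130
12*(7-6) = 12
sum = 214
Area = |214|/2 = 107.0000

107.0000 sq units


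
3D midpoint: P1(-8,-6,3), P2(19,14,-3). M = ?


Mx = (-8+19)/2 = 5.5000
My = (-6+14)/2 = 4.0000
Mz = (3- 3)/2 = 0

M = (5.5000, 4.0000, 0)


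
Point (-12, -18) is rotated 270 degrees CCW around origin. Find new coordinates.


cos(270) = 0, sin(270) = -1
x' = -12*0 + 18*(-1) = -18
y' = -12*(-1) - 18*0 = 12

(-18, 12)


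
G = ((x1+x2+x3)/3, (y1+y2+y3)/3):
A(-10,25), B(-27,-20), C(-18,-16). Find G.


Gx = (-10- 27- 18)/3 = -55/3 = -18.3333
Gy = (25- 20- 16)/3 = -11/3 = -3.6667

G = (-18.3333, -3.6667)


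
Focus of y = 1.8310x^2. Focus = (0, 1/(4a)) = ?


a = 1.8310
4a = 7.3240
focus = (0, 1/7.3240) = (0, 0.1365)

Focus = (0, 0.1365)


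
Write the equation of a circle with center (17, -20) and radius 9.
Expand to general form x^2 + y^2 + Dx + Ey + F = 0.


(x-17)^2 + (y+ 20)^2 = 9^2
D = -2h = -34, E = -2k = 40
F = h^2+k^2-r^2 = 289+400-81 = 608

x^2 + y^2 - 34x + 40y + 608 = 0


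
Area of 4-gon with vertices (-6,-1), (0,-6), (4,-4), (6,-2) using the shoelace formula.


sum(xi*y_{i+1}) = -6*(-6) + 0*(-4) + 4*(-2) + 6*(-1) = 22
sum(yi*x_{i+1}) = -1*0 - 6*4 - 4*6 - 2*(-6) = -36
Area = |22 + 36|/2 = 58/2 = 29.0000

29.0000 sq units


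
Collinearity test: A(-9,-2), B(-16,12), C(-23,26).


-9*(12-26) - 16*(26+ 2) - 23*(-2-12)
= 126 - 448 + 322 = 0

Yes, collinear (determinant = 0)


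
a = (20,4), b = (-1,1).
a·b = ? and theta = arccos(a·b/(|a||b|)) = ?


a·b = 20*(-1) + 4*1 = -20 + 4 = -16
|a| = sqrt(400+16) = 20.3961
|b| = sqrt(1+1) = 1.4142
cos(theta) = -16/(sqrt(416)*sqrt(2)) = -16/sqrt(832) = -0.554700
theta = arccos(-16/sqrt(832)) = 123.6901 degrees

a·b = -16, theta = 123.6901 deg


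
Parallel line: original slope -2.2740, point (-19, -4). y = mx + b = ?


Parallel lines have equal slopes.
m2 = -2.2740
b2 = -4 + 2.2740*(-19) = -47.2060

y = -2.2740x - 47.2060


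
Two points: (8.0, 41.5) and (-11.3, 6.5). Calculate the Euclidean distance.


dx = -11.3 - 8.0 = -19.3
dy = 6.5 - 41.5 = -35.0
d = sqrt(372.49 + 1225.0) = sqrt(1597.49) = 39.9686

39.9686


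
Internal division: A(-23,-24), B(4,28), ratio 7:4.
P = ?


Px = (7*4 + 4*(-23))/11 = -64/11 = -5.8182
Py = (7*28 + 4*(-24))/11 = 100/11 = 9.0909

P = (-5.8182, 9.0909)


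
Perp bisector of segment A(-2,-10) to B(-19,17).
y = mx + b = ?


Midpoint = (-10.5, 3.5)
Slope of AB = dy/dx = 27/(-17) = -1.5882
Perp slope = -dx/dy = 17/27 = 0.6296
b = My - (perp slope)*Mx = 3.5 + (-17*(-10.5))/27 = 3.5 + 6.6111 = 10.1111

y = 0.6296x + 10.1111


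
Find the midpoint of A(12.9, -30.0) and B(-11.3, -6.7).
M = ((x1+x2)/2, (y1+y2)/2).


Mx = (12.9 - 11.3)/2 = 1.6/2 = 0.8000
My = (-30.0 - 6.7)/2 = -36.7/2 = -18.3500

(0.8000, -18.3500)


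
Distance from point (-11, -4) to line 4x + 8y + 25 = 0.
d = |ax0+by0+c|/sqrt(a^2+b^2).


|4*(-11) + 8*(-4) + 25| = |-51| = 51
sqrt(16 + 64) = sqrt(80) = 8.9443
d = 51/sqrt(80) = 5.7020

5.7020


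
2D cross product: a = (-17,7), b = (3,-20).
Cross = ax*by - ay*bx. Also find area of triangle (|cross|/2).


cross = -17*(-20) - 7*3 = 340 - 21 = 319
Triangle area = |319|/2 = 319/2 = 159.5000

cross = 319, triangle area = 159.5000


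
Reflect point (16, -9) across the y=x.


Reflection rule for y=x: (y, x)
(16, -9) -> (-9, 16)

(-9, 16)


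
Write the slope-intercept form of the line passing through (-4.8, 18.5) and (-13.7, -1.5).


m = (-20.0)/(-8.9) = 2.2472
b = y1 - m*x1 = 18.5 - (-20.0*(-4.8))/(-8.9) = 18.5 + 10.7865 = 29.2865

y = 2.2472x + 29.2865


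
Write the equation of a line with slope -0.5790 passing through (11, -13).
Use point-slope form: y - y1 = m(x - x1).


y + 13 = -0.5790(x - 11)
y = -0.5790x - 13 + 0.5790*11
y = -0.5790x - 6.6310

y = -0.5790x - 6.6310


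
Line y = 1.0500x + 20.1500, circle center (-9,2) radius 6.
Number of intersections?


Substitute y = 1.0500x + 20.1500: (x+ 9)^2 + (1.0500x+20.1500-2)^2 = 36
Expand to Ax^2 + Bx + C = 0, where b-k = 18.15
A = 1+m^2 = 2.1025
B = 2(m(b-k) - h) = 2(1.0500*18.15 + 9) = 56.115
C = h^2 + (b-k)^2 - r^2 = 81 + 329.4225 - 36 = 374.4225
disc = B^2-4AC = 3148.8932 - 3148.8932 = 0
disc = 0

1 intersection point (tangent)


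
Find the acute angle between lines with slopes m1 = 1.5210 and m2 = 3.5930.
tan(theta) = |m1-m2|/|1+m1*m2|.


m1-m2 = -2.072
1+m1*m2 = 6.464953
tan(theta) = |-2.072/6.464953| = 0.320497
theta = arctan(|-2.072/6.464953|) = 17.7705 degrees (acute angle)

17.7705 degrees


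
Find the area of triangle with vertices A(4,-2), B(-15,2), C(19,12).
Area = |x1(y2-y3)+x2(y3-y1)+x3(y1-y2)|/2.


4*(2-12) = -40
-15*(12+ 2) = -210
19*(-2-2) = -76
sum = -326
Area = |-326|/2 = 163.0000

163.0000 sq units


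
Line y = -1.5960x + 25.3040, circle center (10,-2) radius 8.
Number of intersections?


Substitute y = -1.5960x + 25.3040: (x-10)^2 + (-1.5960x+25.3040+ 2)^2 = 64
Expand to Ax^2 + Bx + C = 0, where b-k = 27.304
A = 1+m^2 = 3.547216
B = 2(m(b-k) - h) = 2(-1.5960*27.304 - 10) = -107.154368
C = h^2 + (b-k)^2 - r^2 = 100 + 745.508416 - 64 = 781.508416
disc = B^2-4AC = 11482.0586 - 11088.7166 = 393.3420
disc > 0

2 intersection points


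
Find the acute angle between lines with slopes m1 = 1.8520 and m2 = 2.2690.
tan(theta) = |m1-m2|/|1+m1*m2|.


m1-m2 = -0.417
1+m1*m2 = 5.202188
tan(theta) = |-0.417/5.202188| = 0.080159
theta = arctan(|-0.417/5.202188|) = 4.5829 degrees (acute angle)

4.5829 degrees


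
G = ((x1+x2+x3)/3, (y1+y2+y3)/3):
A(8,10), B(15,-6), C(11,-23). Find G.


Gx = (8+15+11)/3 = 34/3 = 11.3333
Gy = (10- 6- 23)/3 = -19/3 = -6.3333

G = (11.3333, -6.3333)


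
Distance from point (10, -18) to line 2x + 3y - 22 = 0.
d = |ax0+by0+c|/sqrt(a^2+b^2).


|2*10 + 3*(-18) - 22| = |-56| = 56
sqrt(4 + 9) = sqrt(13) = 3.6056
d = 56/sqrt(13) = 15.5316

15.5316


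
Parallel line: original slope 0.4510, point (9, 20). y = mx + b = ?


Parallel lines have equal slopes.
m2 = 0.4510
b2 = 20 - 0.4510*9 = 15.9410

y = 0.4510x + 15.9410


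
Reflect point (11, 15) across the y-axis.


Reflection rule for y-axis: (-x, y)
(11, 15) -> (-11, 15)

(-11, 15)


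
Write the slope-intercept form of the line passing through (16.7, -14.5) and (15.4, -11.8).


m = (2.7)/(-1.3) = -2.0769
b = y1 - m*x1 = -14.5 - (2.7*16.7)/(-1.3) = -14.5 + 34.6846 = 20.1846

y = -2.0769x + 20.1846


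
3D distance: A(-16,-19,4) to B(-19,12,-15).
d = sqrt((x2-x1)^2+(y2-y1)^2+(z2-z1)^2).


dx=-3, dy=31, dz=-19
d = sqrt(9+961+361) = sqrt(1331) = 36.4829

36.4829


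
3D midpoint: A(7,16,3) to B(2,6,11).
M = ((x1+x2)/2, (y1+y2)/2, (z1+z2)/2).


Mx = (7+2)/2 = 4.5000
My = (16+6)/2 = 11.0000
Mz = (3+11)/2 = 7.0000

M = (4.5000, 11.0000, 7.0000)


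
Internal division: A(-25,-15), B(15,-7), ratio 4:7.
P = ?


Px = (4*15 + 7*(-25))/11 = -115/11 = -10.4545
Py = (4*(-7) + 7*(-15))/11 = -133/11 = -12.0909

P = (-10.4545, -12.0909)


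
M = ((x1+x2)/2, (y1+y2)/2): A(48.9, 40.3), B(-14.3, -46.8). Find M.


Mx = (48.9 - 14.3)/2 = 34.6/2 = 17.3000
My = (40.3 - 46.8)/2 = -6.5/2 = -3.2500

(17.3000, -3.2500)


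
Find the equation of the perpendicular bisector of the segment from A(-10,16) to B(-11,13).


Midpoint = (-10.5, 14.5)
Slope of AB = dy/dx = -3/(-1) = 3.0000
Perp slope = -dx/dy = -1/3 = -0.3333
b = My - (perp slope)*Mx = 14.5 + (-1*(-10.5))/(-3) = 14.5 - 3.5000 = 11.0000

y = -0.3333x + 11.0000


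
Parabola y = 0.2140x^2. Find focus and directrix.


a = 0.2140
1/(4a) = 1.1682
Focus = (0, 1.1682)
Directrix: y = -1.1682

Focus = (0, 1.1682), Directrix: y = -1.1682


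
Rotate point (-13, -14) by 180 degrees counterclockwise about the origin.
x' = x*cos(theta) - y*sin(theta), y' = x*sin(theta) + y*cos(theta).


cos(180) = -1, sin(180) = 0
x' = -13*(-1) + 14*0 = 13
y' = -13*0 - 14*(-1) = 14

(13, 14)


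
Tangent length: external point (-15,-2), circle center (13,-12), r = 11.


d = sqrt((-15-13)^2 + (-2+ 12)^2) = sqrt(784+100) = 29.7321
L = sqrt(884.0000 - 121) = sqrt(763.0000) = 27.6225

27.6225


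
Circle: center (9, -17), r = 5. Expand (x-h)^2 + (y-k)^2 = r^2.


(x-9)^2 + (y+ 17)^2 = 5^2
D = -2h = -18, E = -2k = 34
F = h^2+k^2-r^2 = 81+289-25 = 345

x^2 + y^2 - 18x + 34y + 345 = 0


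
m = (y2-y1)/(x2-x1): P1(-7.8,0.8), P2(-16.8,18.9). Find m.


dy = 18.9 - 0.8 = 18.1
dx = -16.8 + 7.8 = -9.0
m = 18.1/(-9.0) = -2.0111

m = -2.0111


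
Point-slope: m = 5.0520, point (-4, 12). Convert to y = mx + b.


y - 12 = 5.0520(x + 4)
y = 5.0520x + 12 - 5.0520*(-4)
y = 5.0520x + 32.2080

y = 5.0520x + 32.2080


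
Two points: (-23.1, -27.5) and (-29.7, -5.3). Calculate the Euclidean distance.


dx = -29.7 + 23.1 = -6.6
dy = -5.3 + 27.5 = 22.2
d = sqrt(43.56 + 492.84) = sqrt(536.4) = 23.1603

23.1603


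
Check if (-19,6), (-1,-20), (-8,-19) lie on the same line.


-19*(-20+ 19) - 1*(-19-6) - 8*(6+ 20)
= 19 + 25 - 208 = -164

No, not collinear (determinant = -164)


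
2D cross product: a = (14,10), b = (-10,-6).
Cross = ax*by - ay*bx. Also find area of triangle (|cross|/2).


cross = 14*(-6) - 10*(-10) = -84 + 100 = 16
Triangle area = |16|/2 = 16/2 = 8.0000

cross = 16, triangle area = 8.0000


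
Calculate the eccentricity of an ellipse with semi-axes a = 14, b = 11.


c = sqrt(196-121) = sqrt(75) = 8.6603
e = c/a = sqrt(75)/14 = 0.6186

e = 0.6186


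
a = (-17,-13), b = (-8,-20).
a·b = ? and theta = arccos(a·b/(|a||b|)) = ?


a·b = -17*(-8) - 13*(-20) = 136 + 260 = 396
|a| = sqrt(289+169) = 21.4009
|b| = sqrt(64+400) = 21.5407
cos(theta) = 396/(sqrt(458)*sqrt(464)) = 396/sqrt(212512) = 0.859020
theta = arccos(396/sqrt(212512)) = 30.7932 degrees

a·b = 396, theta = 30.7932 deg


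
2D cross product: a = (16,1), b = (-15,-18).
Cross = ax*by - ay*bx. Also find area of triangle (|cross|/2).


cross = 16*(-18) - 1*(-15) = -288 + 15 = -273
Triangle area = |-273|/2 = 273/2 = 136.5000

cross = -273, triangle area = 136.5000


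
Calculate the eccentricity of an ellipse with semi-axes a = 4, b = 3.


c = sqrt(16-9) = sqrt(7) = 2.6458
e = c/a = sqrt(7)/4 = 0.6614

e = 0.6614


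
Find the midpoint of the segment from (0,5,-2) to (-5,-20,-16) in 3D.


Mx = (0- 5)/2 = -2.5000
My = (5- 20)/2 = -7.5000
Mz = (-2- 16)/2 = -9.0000

M = (-2.5000, -7.5000, -9.0000)


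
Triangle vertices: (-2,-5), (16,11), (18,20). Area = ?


-2*(11-20) = 18
16*(20+ 5) = 400
18*(-5-11) = -288
sum = 130
Area = |130|/2 = 65.0000

65.0000 sq units


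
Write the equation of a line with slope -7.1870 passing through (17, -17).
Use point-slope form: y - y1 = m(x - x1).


y + 17 = -7.1870(x - 17)
y = -7.1870x - 17 + 7.1870*17
y = -7.1870x + 105.1790

y = -7.1870x + 105.1790


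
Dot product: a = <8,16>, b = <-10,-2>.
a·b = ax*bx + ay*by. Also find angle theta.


a·b = 8*(-10) + 16*(-2) = -80 - 32 = -112
|a| = sqrt(64+256) = 17.8885
|b| = sqrt(100+4) = 10.1980
cos(theta) = -112/(sqrt(320)*sqrt(104)) = -112/sqrt(33280) = -0.613941
theta = arccos(-112/sqrt(33280)) = 127.8750 degrees

a·b = -112, theta = 127.8750 deg


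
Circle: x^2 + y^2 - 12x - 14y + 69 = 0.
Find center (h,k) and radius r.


h = -D/2 = 12/2 = 6
k = -E/2 = 14/2 = 7
r^2 = h^2 + k^2 - F = 36 + 49 - 69 = 16
r = 4

Center (6, 7), radius = 4


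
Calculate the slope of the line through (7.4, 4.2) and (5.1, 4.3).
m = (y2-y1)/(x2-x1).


dy = 4.3 - 4.2 = 0.1
dx = 5.1 - 7.4 = -2.3
m = 0.1/(-2.3) = -0.0435

m = -0.0435


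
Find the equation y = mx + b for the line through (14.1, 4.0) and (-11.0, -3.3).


m = (-7.3)/(-25.1) = 0.2908
b = y1 - m*x1 = 4.0 - (-7.3*14.1)/(-25.1) = 4.0 - 4.1008 = -0.1008

y = 0.2908x - 0.1008


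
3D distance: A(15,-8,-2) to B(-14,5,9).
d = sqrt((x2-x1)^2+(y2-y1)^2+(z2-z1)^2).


dx=-29, dy=13, dz=11
d = sqrt(841+169+121) = sqrt(1131) = 33.6303

33.6303


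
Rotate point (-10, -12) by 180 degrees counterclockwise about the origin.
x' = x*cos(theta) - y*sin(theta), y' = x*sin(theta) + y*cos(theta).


cos(180) = -1, sin(180) = 0
x' = -10*(-1) + 12*0 = 10
y' = -10*0 - 12*(-1) = 12

(10, 12)


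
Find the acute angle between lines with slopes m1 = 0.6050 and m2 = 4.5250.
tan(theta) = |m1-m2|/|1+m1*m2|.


m1-m2 = -3.92
1+m1*m2 = 3.737625
tan(theta) = |-3.92/3.737625| = 1.048794
theta = arctan(|-3.92/3.737625|) = 46.3643 degrees (acute angle)

46.3643 degrees


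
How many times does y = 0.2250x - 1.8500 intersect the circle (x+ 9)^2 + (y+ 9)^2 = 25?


Substitute y = 0.2250x - 1.8500: (x+ 9)^2 + (0.2250x- 1.8500+ 9)^2 = 25
Expand to Ax^2 + Bx + C = 0, where b-k = 7.15
A = 1+m^2 = 1.050625
B = 2(m(b-k) - h) = 2(0.2250*7.15 + 9) = 21.2175
C = h^2 + (b-k)^2 - r^2 = 81 + 51.1225 - 25 = 107.1225
disc = B^2-4AC = 450.1823 - 450.1823 = 0
disc = 0

1 intersection point (tangent)


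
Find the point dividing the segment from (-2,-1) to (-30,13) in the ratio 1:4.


Px = (1*(-30) + 4*(-2))/5 = -38/5 = -7.6000
Py = (1*13 + 4*(-1))/5 = 9/5 = 1.8000

P = (-7.6000, 1.8000)


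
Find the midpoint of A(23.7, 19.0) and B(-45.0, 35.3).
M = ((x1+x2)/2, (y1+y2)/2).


Mx = (23.7 - 45.0)/2 = -21.3/2 = -10.6500
My = (19.0 + 35.3)/2 = 54.3/2 = 27.1500

(-10.6500, 27.1500)


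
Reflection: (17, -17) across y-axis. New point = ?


Reflection rule for y-axis: (-x, y)
(17, -17) -> (-17, -17)

(-17, -17)


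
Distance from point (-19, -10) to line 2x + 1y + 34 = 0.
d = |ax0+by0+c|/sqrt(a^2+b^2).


|2*(-19) + 1*(-10) + 34| = |-14| = 14
sqrt(4 + 1) = sqrt(5) = 2.2361
d = 14/sqrt(5) = 6.2610

6.2610


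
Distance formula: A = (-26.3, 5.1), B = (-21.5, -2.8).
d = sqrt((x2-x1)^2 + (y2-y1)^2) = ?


dx = -21.5 + 26.3 = 4.8
dy = -2.8 - 5.1 = -7.9
d = sqrt(23.04 + 62.41) = sqrt(85.45) = 9.2439

9.2439


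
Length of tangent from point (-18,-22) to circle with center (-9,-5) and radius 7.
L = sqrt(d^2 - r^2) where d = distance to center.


d = sqrt((-18+ 9)^2 + (-22+ 5)^2) = sqrt(81+289) = 19.2354
L = sqrt(370.0000 - 49) = sqrt(321.0000) = 17.9165

17.9165


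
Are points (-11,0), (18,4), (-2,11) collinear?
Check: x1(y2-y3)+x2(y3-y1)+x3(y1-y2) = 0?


-11*(4-11) + 18*(11-0) - 2*(0-4)
= 77 + 198 + 8 = 283

No, not collinear (determinant = 283)


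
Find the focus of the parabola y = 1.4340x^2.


a = 1.4340
4a = 5.7360
focus = (0, 1/5.7360) = (0, 0.1743)

Focus = (0, 0.1743)


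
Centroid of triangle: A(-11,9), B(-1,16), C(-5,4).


Gx = (-11- 1- 5)/3 = -17/3 = -5.6667
Gy = (9+16+4)/3 = 29/3 = 9.6667

G = (-5.6667, 9.6667)


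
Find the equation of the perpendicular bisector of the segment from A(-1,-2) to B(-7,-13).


Midpoint = (-4, -7.5)
Slope of AB = dy/dx = -11/(-6) = 1.8333
Perp slope = -dx/dy = -6/11 = -0.5455
b = My - (perp slope)*Mx = -7.5 + (-6*(-4))/(-11) = -7.5 - 2.1818 = -9.6818

y = -0.5455x - 9.6818


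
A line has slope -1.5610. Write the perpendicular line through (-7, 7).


Perpendicular slope = -1/m1 = -1/(-1.5610) = 0.6406
b2 = y0 - m2*x0 = 7 - 7/(-1.5610) = 7 + 4.4843 = 11.4843

y = 0.6406x + 11.4843


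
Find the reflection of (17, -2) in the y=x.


Reflection rule for y=x: (y, x)
(17, -2) -> (-2, 17)

(-2, 17)


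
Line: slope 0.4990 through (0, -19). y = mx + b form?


y + 19 = 0.4990(x - 0)
y = 0.4990x - 19 - 0.4990*0
y = 0.4990x - 19.0000

y = 0.4990x - 19.0000


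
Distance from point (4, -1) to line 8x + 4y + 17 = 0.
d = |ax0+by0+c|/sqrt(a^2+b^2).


|8*4 + 4*(-1) + 17| = |45| = 45
sqrt(64 + 16) = sqrt(80) = 8.9443
d = 45/sqrt(80) = 5.0312

5.0312


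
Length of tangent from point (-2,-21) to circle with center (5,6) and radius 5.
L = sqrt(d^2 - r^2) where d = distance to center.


d = sqrt((-2-5)^2 + (-21-6)^2) = sqrt(49+729) = 27.8927
L = sqrt(778.0000 - 25) = sqrt(753.0000) = 27.4408

27.4408


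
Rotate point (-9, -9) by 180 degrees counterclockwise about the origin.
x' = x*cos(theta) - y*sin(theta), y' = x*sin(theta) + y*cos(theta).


cos(180) = -1, sin(180) = 0
x' = -9*(-1) + 9*0 = 9
y' = -9*0 - 9*(-1) = 9

(9, 9)


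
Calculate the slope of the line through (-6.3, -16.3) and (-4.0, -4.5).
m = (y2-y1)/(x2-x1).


dy = -4.5 + 16.3 = 11.8
dx = -4.0 + 6.3 = 2.3
m = 11.8/2.3 = 5.1304

m = 5.1304


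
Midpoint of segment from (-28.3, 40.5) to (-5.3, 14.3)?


Mx = (-28.3 - 5.3)/2 = -33.6/2 = -16.8000
My = (40.5 + 14.3)/2 = 54.8/2 = 27.4000

(-16.8000, 27.4000)


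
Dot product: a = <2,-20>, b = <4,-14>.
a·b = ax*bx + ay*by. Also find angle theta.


a·b = 2*4 - 20*(-14) = 8 + 280 = 288
|a| = sqrt(4+400) = 20.0998
|b| = sqrt(16+196) = 14.5602
cos(theta) = 288/(sqrt(404)*sqrt(212)) = 288/sqrt(85648) = 0.984088
theta = arccos(288/sqrt(85648)) = 10.2348 degrees

a·b = 288, theta = 10.2348 deg


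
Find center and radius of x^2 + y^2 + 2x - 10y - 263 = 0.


h = -D/2 = -2/2 = -1
k = -E/2 = 10/2 = 5
r^2 = h^2 + k^2 - F = 1 + 25 + 263 = 289
r = 17

Center (-1, 5), radius = 17


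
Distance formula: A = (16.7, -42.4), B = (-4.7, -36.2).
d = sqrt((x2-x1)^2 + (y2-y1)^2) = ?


dx = -4.7 - 16.7 = -21.4
dy = -36.2 + 42.4 = 6.2
d = sqrt(457.96 + 38.44) = sqrt(496.4) = 22.2800

22.2800


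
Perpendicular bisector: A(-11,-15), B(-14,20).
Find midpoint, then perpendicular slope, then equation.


Midpoint = (-12.5, 2.5)
Slope of AB = dy/dx = 35/(-3) = -11.6667
Perp slope = -dx/dy = 3/35 = 0.0857
b = My - (perp slope)*Mx = 2.5 + (-3*(-12.5))/35 = 2.5 + 1.0714 = 3.5714

y = 0.0857x + 3.5714


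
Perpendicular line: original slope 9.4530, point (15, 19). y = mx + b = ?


Perpendicular slope = -1/m1 = -1/9.4530 = -0.1058
b2 = y0 - m2*x0 = 19 + 15/9.4530 = 19 + 1.5868 = 20.5868

y = -0.1058x + 20.5868


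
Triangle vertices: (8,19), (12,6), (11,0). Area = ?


8*(6-0) = 48
12*(0-19) = -228
11*(19-6) = 143
sum = -37
Area = |-37|/2 = 18.5000

18.5000 sq units


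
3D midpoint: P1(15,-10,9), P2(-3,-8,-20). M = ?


Mx = (15- 3)/2 = 6.0000
My = (-10- 8)/2 = -9.0000
Mz = (9- 20)/2 = -5.5000

M = (6.0000, -9.0000, -5.5000)


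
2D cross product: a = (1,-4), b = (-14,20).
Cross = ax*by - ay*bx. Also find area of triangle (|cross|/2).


cross = 1*20 + 4*(-14) = 20 - 56 = -36
Triangle area = |-36|/2 = 36/2 = 18.0000

cross = -36, triangle area = 18.0000


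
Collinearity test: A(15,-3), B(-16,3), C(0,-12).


15*(3+ 12) - 16*(-12+ 3) + 0*(-3-3)
= 225 + 144 + 0 = 369

No, not collinear (determinant = 369)


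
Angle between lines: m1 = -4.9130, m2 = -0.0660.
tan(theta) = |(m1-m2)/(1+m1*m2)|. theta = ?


m1-m2 = -4.847
1+m1*m2 = 1.324258
tan(theta) = |-4.847/1.324258| = 3.660163
theta = arctan(|-4.847/1.324258|) = 74.7190 degrees (acute angle)

74.7190 degrees


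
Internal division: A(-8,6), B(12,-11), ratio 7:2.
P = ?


Px = (7*12 + 2*(-8))/9 = 68/9 = 7.5556
Py = (7*(-11) + 2*6)/9 = -65/9 = -7.2222

P = (7.5556, -7.2222)


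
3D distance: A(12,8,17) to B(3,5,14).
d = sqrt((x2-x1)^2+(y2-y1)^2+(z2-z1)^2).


dx=-9, dy=-3, dz=-3
d = sqrt(81+9+9) = sqrt(99) = 9.9499

9.9499


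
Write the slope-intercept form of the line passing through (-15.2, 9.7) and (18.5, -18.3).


m = (-28.0)/(33.7) = -0.8309
b = y1 - m*x1 = 9.7 - (-28.0*(-15.2))/(33.7) = 9.7 - 12.6291 = -2.9291

y = -0.8309x - 2.9291


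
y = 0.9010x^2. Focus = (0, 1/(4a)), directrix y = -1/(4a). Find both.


a = 0.9010
1/(4a) = 0.2775
Focus = (0, 0.2775)
Directrix: y = -0.2775

Focus = (0, 0.2775), Directrix: y = -0.2775


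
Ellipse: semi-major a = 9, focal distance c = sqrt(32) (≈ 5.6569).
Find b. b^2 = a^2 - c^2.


b^2 = 9^2 - (sqrt(32))^2 = 81 - 32 = 49
b = sqrt(49) = 7

b = 7


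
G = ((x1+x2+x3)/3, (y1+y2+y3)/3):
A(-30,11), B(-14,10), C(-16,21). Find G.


Gx = (-30- 14- 16)/3 = -60/3 = -20.0000
Gy = (11+10+21)/3 = 42/3 = 14.0000

G = (-20.0000, 14.0000)


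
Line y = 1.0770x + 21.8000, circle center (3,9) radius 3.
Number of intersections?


Substitute y = 1.0770x + 21.8000: (x-3)^2 + (1.0770x+21.8000-9)^2 = 9
Expand to Ax^2 + Bx + C = 0, where b-k = 12.8
A = 1+m^2 = 2.159929
B = 2(m(b-k) - h) = 2(1.0770*12.8 - 3) = 21.5712
C = h^2 + (b-k)^2 - r^2 = 9 + 163.84 - 9 = 163.84
disc = B^2-4AC = 465.3167 - 1415.5311 = -950.2144
disc < 0

0 intersection points


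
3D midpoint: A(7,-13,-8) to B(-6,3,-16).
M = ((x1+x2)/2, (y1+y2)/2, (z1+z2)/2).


Mx = (7- 6)/2 = 0.5000
My = (-13+3)/2 = -5.0000
Mz = (-8- 16)/2 = -12.0000

M = (0.5000, -5.0000, -12.0000)


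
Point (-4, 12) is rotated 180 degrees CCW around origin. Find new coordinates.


cos(180) = -1, sin(180) = 0
x' = -4*(-1) - 12*0 = 4
y' = -4*0 + 12*(-1) = -12

(4, -12)


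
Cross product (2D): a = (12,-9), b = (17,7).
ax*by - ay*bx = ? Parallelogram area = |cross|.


cross = 12*7 + 9*17 = 84 + 153 = 237
Parallelogram area = |237| = 237

cross = 237, parallelogram area = 237


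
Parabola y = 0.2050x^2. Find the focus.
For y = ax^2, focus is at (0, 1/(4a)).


a = 0.2050
4a = 0.8200
focus = (0, 1/0.8200) = (0, 1.2195)

Focus = (0, 1.2195)


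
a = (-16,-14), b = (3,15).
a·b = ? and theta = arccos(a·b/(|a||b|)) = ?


a·b = -16*3 - 14*15 = -48 - 210 = -258
|a| = sqrt(256+196) = 21.2603
|b| = sqrt(9+225) = 15.2971
cos(theta) = -258/(sqrt(452)*sqrt(234)) = -258/sqrt(105768) = -0.793309
theta = arccos(-258/sqrt(105768)) = 142.4959 degrees

a·b = -258, theta = 142.4959 deg


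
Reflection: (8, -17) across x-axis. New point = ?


Reflection rule for x-axis: (x, -y)
(8, -17) -> (8, 17)

(8, 17)


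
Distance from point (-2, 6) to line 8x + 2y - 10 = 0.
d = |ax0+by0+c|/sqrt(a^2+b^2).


|8*(-2) + 2*6 - 10| = |-14| = 14
sqrt(64 + 4) = sqrt(68) = 8.2462
d = 14/sqrt(68) = 1.6977

1.6977


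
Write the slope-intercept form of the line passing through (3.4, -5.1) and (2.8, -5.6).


m = (-0.5)/(-0.6) = 0.8333
b = y1 - m*x1 = -5.1 - (-0.5*3.4)/(-0.6) = -5.1 - 2.8333 = -7.9333

y = 0.8333x - 7.9333


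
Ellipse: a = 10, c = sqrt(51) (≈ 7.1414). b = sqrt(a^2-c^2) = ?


b^2 = 10^2 - (sqrt(51))^2 = 100 - 51 = 49
b = sqrt(49) = 7

b = 7


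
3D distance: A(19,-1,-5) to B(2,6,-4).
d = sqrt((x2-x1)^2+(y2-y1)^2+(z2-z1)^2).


dx=-17, dy=7, dz=1
d = sqrt(289+49+1) = sqrt(339) = 18.4120

18.4120


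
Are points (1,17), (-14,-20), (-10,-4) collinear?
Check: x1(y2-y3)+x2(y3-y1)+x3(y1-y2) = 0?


1*(-20+ 4) - 14*(-4-17) - 10*(17+ 20)
= -16 + 294 - 370 = -92

No, not collinear (determinant = -92)


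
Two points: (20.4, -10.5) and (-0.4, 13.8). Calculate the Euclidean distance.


dx = -0.4 - 20.4 = -20.8
dy = 13.8 + 10.5 = 24.3
d = sqrt(432.64 + 590.49) = sqrt(1023.13) = 31.9864

31.9864


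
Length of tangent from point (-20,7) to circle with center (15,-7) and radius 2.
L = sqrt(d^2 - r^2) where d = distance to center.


d = sqrt((-20-15)^2 + (7+ 7)^2) = sqrt(1225+196) = 37.6962
L = sqrt(1421.0000 - 4) = sqrt(1417.0000) = 37.6431

37.6431


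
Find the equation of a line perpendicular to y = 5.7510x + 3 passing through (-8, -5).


Perpendicular slope = -1/m1 = -1/5.7510 = -0.1739
b2 = y0 - m2*x0 = -5 - 8/5.7510 = -5 - 1.3911 = -6.3911

y = -0.1739x - 6.3911


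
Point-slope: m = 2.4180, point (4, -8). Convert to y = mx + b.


y + 8 = 2.4180(x - 4)
y = 2.4180x - 8 - 2.4180*4
y = 2.4180x - 17.6720

y = 2.4180x - 17.6720


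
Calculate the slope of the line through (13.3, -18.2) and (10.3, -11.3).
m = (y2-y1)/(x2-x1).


dy = -11.3 + 18.2 = 6.9
dx = 10.3 - 13.3 = -3.0
m = 6.9/(-3.0) = -2.3000

m = -2.3000


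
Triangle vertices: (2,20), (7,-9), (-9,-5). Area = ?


2*(-9+ 5) = -8
7*(-5-20) = -175
-9*(20+ 9) = -261
sum = -444
Area = |-444|/2 = 222.0000

222.0000 sq units


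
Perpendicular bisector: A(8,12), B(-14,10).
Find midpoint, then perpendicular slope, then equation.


Midpoint = (-3, 11)
Slope of AB = dy/dx = -2/(-22) = 0.0909
Perp slope = -dx/dy = -22/2 = -11.0000
b = My - (perp slope)*Mx = 11 + (-22*(-3))/(-2) = 11 - 33.0000 = -22.0000

y = -11.0000x - 22.0000


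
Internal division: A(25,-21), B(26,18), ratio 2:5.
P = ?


Px = (2*26 + 5*25)/7 = 177/7 = 25.2857
Py = (2*18 + 5*(-21))/7 = -69/7 = -9.8571

P = (25.2857, -9.8571)


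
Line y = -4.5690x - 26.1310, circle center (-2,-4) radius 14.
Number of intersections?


Substitute y = -4.5690x - 26.1310: (x+ 2)^2 + (-4.5690x- 26.1310+ 4)^2 = 196
Expand to Ax^2 + Bx + C = 0, where b-k = -22.131
A = 1+m^2 = 21.875761
B = 2(m(b-k) - h) = 2(-4.5690*(-22.131) + 2) = 206.233078
C = h^2 + (b-k)^2 - r^2 = 4 + 489.781161 - 196 = 297.781161
disc = B^2-4AC = 42532.0825 - 26056.7580 = 16475.3245
disc > 0

2 intersection points


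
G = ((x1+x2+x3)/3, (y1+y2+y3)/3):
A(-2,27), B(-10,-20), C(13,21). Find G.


Gx = (-2- 10+13)/3 = 1/3 = 0.3333
Gy = (27- 20+21)/3 = 28/3 = 9.3333

G = (0.3333, 9.3333)


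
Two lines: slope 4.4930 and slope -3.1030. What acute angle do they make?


m1-m2 = 7.596
1+m1*m2 = -12.941779
tan(theta) = |7.596/(-12.941779)| = 0.586936
theta = arctan(|7.596/(-12.941779)|) = 30.4102 degrees (acute angle)

30.4102 degrees


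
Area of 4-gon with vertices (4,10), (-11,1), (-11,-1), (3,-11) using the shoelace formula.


sum(xi*y_{i+1}) = 4*1 - 11*(-1) - 11*(-11) + 3*10 = 166
sum(yi*x_{i+1}) = 10*(-11) + 1*(-11) - 1*3 - 11*4 = -168
Area = |166 + 168|/2 = 334/2 = 167.0000

167.0000 sq units


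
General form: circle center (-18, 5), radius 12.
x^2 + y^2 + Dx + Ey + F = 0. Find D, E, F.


(x+ 18)^2 + (y-5)^2 = 12^2
D = -2h = 36, E = -2k = -10
F = h^2+k^2-r^2 = 324+25-144 = 205

D = 36, E = -10, F = 205


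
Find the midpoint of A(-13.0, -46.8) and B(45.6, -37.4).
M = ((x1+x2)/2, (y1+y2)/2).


Mx = (-13.0 + 45.6)/2 = 32.6/2 = 16.3000
My = (-46.8 - 37.4)/2 = -84.2/2 = -42.1000

(16.3000, -42.1000)


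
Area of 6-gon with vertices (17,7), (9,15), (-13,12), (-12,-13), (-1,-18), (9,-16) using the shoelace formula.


sum(xi*y_{i+1}) = 17*15 + 9*12 - 13*(-13) - 12*(-18) - 1*(-16) + 9*7 = 827
sum(yi*x_{i+1}) = 7*9 + 15*(-13) + 12*(-12) - 13*(-1) - 18*9 - 16*17 = -697
Area = |827 + 697|/2 = 1524/2 = 762.0000

762.0000 sq units


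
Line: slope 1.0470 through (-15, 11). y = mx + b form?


y - 11 = 1.0470(x + 15)
y = 1.0470x + 11 - 1.0470*(-15)
y = 1.0470x + 26.7050

y = 1.0470x + 26.7050


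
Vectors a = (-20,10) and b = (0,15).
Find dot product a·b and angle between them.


a·b = -20*0 + 10*15 = 0 + 150 = 150
|a| = sqrt(400+100) = 22.3607
|b| = sqrt(0+225) = 15.0000
cos(theta) = 150/(sqrt(500)*sqrt(225)) = 150/sqrt(112500) = 0.447214
theta = arccos(150/sqrt(112500)) = 63.4349 degrees

a·b = 150, theta = 63.4349 deg


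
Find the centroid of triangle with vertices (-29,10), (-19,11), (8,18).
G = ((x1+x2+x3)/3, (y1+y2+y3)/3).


Gx = (-29- 19+8)/3 = -40/3 = -13.3333
Gy = (10+11+18)/3 = 39/3 = 13.0000

G = (-13.3333, 13.0000)


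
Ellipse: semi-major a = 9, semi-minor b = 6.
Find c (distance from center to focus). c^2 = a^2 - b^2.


c^2 = 9^2 - 6^2 = 81 - 36 = 45
c = sqrt(45) = 6.7082

c = 6.7082


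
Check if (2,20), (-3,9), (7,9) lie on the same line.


2*(9-9) - 3*(9-20) + 7*(20-9)
= 0 + 33 + 77 = 110

No, not collinear (determinant = 110)


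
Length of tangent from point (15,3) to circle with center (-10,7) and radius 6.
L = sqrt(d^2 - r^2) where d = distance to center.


d = sqrt((15+ 10)^2 + (3-7)^2) = sqrt(625+16) = 25.3180
L = sqrt(641.0000 - 36) = sqrt(605.0000) = 24.5967

24.5967


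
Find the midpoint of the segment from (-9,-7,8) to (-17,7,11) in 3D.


Mx = (-9- 17)/2 = -13.0000
My = (-7+7)/2 = 0
Mz = (8+11)/2 = 9.5000

M = (-13.0000, 0, 9.5000)


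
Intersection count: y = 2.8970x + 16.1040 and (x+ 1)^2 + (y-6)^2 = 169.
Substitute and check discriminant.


Substitute y = 2.8970x + 16.1040: (x+ 1)^2 + (2.8970x+16.1040-6)^2 = 169
Expand to Ax^2 + Bx + C = 0, where b-k = 10.104
A = 1+m^2 = 9.392609
B = 2(m(b-k) - h) = 2(2.8970*10.104 + 1) = 60.542576
C = h^2 + (b-k)^2 - r^2 = 1 + 102.090816 - 169 = -65.909184
disc = B^2-4AC = 3665.4035 + 2476.2368 = 6141.6403
disc > 0

2 intersection points


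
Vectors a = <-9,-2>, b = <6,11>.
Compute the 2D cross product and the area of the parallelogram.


cross = -9*11 + 2*6 = -99 + 12 = -87
Parallelogram area = |-87| = 87

cross = -87, parallelogram area = 87


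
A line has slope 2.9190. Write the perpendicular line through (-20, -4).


Perpendicular slope = -1/m1 = -1/2.9190 = -0.3426
b2 = y0 - m2*x0 = -4 - 20/2.9190 = -4 - 6.8517 = -10.8517

y = -0.3426x - 10.8517


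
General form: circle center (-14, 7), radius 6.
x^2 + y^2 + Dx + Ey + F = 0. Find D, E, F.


(x+ 14)^2 + (y-7)^2 = 6^2
D = -2h = 28, E = -2k = -14
F = h^2+k^2-r^2 = 196+49-36 = 209

D = 28, E = -14, F = 209


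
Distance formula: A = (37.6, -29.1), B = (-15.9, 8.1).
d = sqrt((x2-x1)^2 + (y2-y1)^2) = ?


dx = -15.9 - 37.6 = -53.5
dy = 8.1 + 29.1 = 37.2
d = sqrt(2862.25 + 1383.84) = sqrt(4246.09) = 65.1620

65.1620


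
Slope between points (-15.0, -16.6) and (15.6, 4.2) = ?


dy = 4.2 + 16.6 = 20.8
dx = 15.6 + 15.0 = 30.6
m = 20.8/30.6 = 0.6797

m = 0.6797


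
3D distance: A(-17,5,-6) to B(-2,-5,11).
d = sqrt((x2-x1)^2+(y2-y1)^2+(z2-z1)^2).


dx=15, dy=-10, dz=17
d = sqrt(225+100+289) = sqrt(614) = 24.7790

24.7790


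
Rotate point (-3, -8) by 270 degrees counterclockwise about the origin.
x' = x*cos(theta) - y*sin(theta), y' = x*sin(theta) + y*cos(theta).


cos(270) = 0, sin(270) = -1
x' = -3*0 + 8*(-1) = -8
y' = -3*(-1) - 8*0 = 3

(-8, 3)


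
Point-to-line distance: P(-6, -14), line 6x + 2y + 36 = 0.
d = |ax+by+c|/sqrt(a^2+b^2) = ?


|6*(-6) + 2*(-14) + 36| = |-28| = 28
sqrt(36 + 4) = sqrt(40) = 6.3246
d = 28/sqrt(40) = 4.4272

4.4272


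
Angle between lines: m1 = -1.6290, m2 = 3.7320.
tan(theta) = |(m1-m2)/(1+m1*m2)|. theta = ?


m1-m2 = -5.361
1+m1*m2 = -5.079428
tan(theta) = |-5.361/(-5.079428)| = 1.055434
theta = arctan(|-5.361/(-5.079428)|) = 46.5449 degrees (acute angle)

46.5449 degrees


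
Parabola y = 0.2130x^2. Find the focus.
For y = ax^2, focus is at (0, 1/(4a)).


a = 0.2130
4a = 0.8520
focus = (0, 1/0.8520) = (0, 1.1737)

Focus = (0, 1.1737)


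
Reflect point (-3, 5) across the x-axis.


Reflection rule for x-axis: (x, -y)
(-3, 5) -> (-3, -5)

(-3, -5)


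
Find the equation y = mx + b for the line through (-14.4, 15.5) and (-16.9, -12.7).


m = (-28.2)/(-2.5) = 11.2800
b = y1 - m*x1 = 15.5 - (-28.2*(-14.4))/(-2.5) = 15.5 + 162.4320 = 177.9320

y = 11.2800x + 177.9320


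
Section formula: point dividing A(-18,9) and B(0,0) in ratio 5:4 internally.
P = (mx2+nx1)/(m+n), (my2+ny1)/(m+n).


Px = (5*0 + 4*(-18))/9 = -72/9 = -8.0000
Py = (5*0 + 4*9)/9 = 36/9 = 4.0000

P = (-8.0000, 4.0000)


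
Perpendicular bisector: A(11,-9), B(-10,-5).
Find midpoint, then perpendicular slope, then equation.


Midpoint = (0.5, -7)
Slope of AB = dy/dx = 4/(-21) = -0.1905
Perp slope = -dx/dy = 21/4 = 5.2500
b = My - (perp slope)*Mx = -7 + (-21*0.5)/4 = -7 - 2.6250 = -9.6250

y = 5.2500x - 9.6250


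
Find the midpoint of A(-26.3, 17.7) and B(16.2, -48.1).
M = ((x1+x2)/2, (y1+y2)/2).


Mx = (-26.3 + 16.2)/2 = -10.1/2 = -5.0500
My = (17.7 - 48.1)/2 = -30.4/2 = -15.2000

(-5.0500, -15.2000)


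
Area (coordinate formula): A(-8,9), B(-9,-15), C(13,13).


-8*(-15-13) = 224
-9*(13-9) = -36
13*(9+ 15) = 312
sum = 500
Area = |500|/2 = 250.0000

250.0000 sq units


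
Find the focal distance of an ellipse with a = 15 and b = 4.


c^2 = 15^2 - 4^2 = 225 - 16 = 209
c = sqrt(209) = 14.4568

c = 14.4568


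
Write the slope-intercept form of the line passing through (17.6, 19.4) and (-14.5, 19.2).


m = (-0.2)/(-32.1) = 0.0062
b = y1 - m*x1 = 19.4 - (-0.2*17.6)/(-32.1) = 19.4 - 0.1097 = 19.2903

y = 0.0062x + 19.2903


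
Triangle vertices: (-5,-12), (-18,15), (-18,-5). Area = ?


-5*(15+ 5) = -100
-18*(-5+ 12) = -126
-18*(-12-15) = 486
sum = 260
Area = |260|/2 = 130.0000

130.0000 sq units


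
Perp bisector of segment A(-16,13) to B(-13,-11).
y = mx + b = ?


Midpoint = (-14.5, 1)
Slope of AB = dy/dx = -24/3 = -8.0000
Perp slope = -dx/dy = 3/24 = 0.1250
b = My - (perp slope)*Mx = 1 + (3*(-14.5))/(-24) = 1 + 1.8125 = 2.8125

y = 0.1250x + 2.8125


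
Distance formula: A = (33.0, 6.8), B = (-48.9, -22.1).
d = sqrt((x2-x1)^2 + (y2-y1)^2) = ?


dx = -48.9 - 33.0 = -81.9
dy = -22.1 - 6.8 = -28.9
d = sqrt(6707.61 + 835.21) = sqrt(7542.82) = 86.8494

86.8494


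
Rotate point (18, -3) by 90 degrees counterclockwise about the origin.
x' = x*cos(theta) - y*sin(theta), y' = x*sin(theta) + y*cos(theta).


cos(90) = 0, sin(90) = 1
x' = 18*0 + 3*1 = 3
y' = 18*1 - 3*0 = 18

(3, 18)


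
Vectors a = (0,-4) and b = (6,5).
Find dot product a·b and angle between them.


a·b = 0*6 - 4*5 = 0 - 20 = -20
|a| = sqrt(0+16) = 4.0000
|b| = sqrt(36+25) = 7.8102
cos(theta) = -20/(sqrt(16)*sqrt(61)) = -20/sqrt(976) = -0.640184
theta = arccos(-20/sqrt(976)) = 129.8056 degrees

a·b = -20, theta = 129.8056 deg


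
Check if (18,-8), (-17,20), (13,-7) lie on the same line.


18*(20+ 7) - 17*(-7+ 8) + 13*(-8-20)
= 486 - 17 - 364 = 105

No, not collinear (determinant = 105)


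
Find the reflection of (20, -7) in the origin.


Reflection rule for origin: (-x, -y)
(20, -7) -> (-20, 7)

(-20, 7)


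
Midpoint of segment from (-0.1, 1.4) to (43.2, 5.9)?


Mx = (-0.1 + 43.2)/2 = 43.1/2 = 21.5500
My = (1.4 + 5.9)/2 = 7.3/2 = 3.6500

(21.5500, 3.6500)


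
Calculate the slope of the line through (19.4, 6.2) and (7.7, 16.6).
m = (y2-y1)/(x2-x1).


dy = 16.6 - 6.2 = 10.4
dx = 7.7 - 19.4 = -11.7
m = 10.4/(-11.7) = -0.8889

m = -0.8889


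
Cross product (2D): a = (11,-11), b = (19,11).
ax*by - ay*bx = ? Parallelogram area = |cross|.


cross = 11*11 + 11*19 = 121 + 209 = 330
Parallelogram area = |330| = 330

cross = 330, parallelogram area = 330


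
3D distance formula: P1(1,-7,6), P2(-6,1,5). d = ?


dx=-7, dy=8, dz=-1
d = sqrt(49+64+1) = sqrt(114) = 10.6771

10.6771


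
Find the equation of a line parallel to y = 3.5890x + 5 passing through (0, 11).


Parallel lines have equal slopes.
m2 = 3.5890
b2 = 11 - 3.5890*0 = 11.0000

y = 3.5890x + 11.0000


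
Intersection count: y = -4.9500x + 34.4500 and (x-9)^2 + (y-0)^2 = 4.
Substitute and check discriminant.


Substitute y = -4.9500x + 34.4500: (x-9)^2 + (-4.9500x+34.4500-0)^2 = 4
Expand to Ax^2 + Bx + C = 0, where b-k = 34.45
A = 1+m^2 = 25.5025
B = 2(m(b-k) - h) = 2(-4.9500*34.45 - 9) = -359.055
C = h^2 + (b-k)^2 - r^2 = 81 + 1186.8025 - 4 = 1263.8025
disc = B^2-4AC = 128920.4930 - 128920.4930 = 0
disc = 0

1 intersection point (tangent)


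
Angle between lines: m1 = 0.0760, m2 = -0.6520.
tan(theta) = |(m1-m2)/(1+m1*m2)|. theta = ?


m1-m2 = 0.728
1+m1*m2 = 0.950448
tan(theta) = |0.728/0.950448| = 0.765955
theta = arctan(|0.728/0.950448|) = 37.4505 degrees (acute angle)

37.4505 degrees


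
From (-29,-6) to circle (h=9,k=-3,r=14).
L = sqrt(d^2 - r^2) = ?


d = sqrt((-29-9)^2 + (-6+ 3)^2) = sqrt(1444+9) = 38.1182
L = sqrt(1453.0000 - 196) = sqrt(1257.0000) = 35.4542

35.4542


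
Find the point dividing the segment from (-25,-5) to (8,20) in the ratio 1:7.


Px = (1*8 + 7*(-25))/8 = -167/8 = -20.8750
Py = (1*20 + 7*(-5))/8 = -15/8 = -1.8750

P = (-20.8750, -1.8750)


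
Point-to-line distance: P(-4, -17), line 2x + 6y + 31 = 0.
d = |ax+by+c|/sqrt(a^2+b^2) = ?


|2*(-4) + 6*(-17) + 31| = |-79| = 79
sqrt(4 + 36) = sqrt(40) = 6.3246
d = 79/sqrt(40) = 12.4910

12.4910


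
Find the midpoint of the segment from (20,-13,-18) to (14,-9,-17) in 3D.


Mx = (20+14)/2 = 17.0000
My = (-13- 9)/2 = -11.0000
Mz = (-18- 17)/2 = -17.5000

M = (17.0000, -11.0000, -17.5000)


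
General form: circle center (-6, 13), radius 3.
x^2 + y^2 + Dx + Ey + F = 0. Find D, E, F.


(x+ 6)^2 + (y-13)^2 = 3^2
D = -2h = 12, E = -2k = -26
F = h^2+k^2-r^2 = 36+169-9 = 196

D = 12, E = -26, F = 196
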